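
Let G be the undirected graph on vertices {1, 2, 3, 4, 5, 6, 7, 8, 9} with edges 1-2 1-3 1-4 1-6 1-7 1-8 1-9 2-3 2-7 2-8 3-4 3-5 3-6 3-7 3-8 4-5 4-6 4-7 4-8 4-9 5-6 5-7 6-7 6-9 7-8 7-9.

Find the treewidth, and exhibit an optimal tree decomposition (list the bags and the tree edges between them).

Treewidth 4.
One optimal decomposition is:
Bags: B1 = {1, 3, 4, 6, 7}  B2 = {1, 3, 4, 7, 8}  B3 = {1, 2, 3, 7, 8}  B4 = {3, 4, 5, 6, 7}  B5 = {1, 4, 6, 7, 9}
Tree: B1–B2, B2–B3, B1–B4, B1–B5

The largest bag has 5 vertices, giving width 4; this decomposition certifies tw(G) ≤ 4. Conversely, {1, 4, 6, 7, 9} is a clique of size 5, and the vertices of any clique must share a bag in every tree decomposition; so some bag has ≥ 5 vertices and tw(G) ≥ 4. Hence tw(G) = 4 exactly.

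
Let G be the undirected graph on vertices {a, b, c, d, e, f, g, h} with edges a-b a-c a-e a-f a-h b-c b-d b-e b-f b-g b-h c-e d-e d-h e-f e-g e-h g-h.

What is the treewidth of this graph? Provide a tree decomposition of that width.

Every bag has size at most 4, so the width is 4 − 1 = 3 and tw(G) ≤ 3. On the other hand G contains the 4-clique {b, d, e, h}. A clique must lie in a single bag of any decomposition, so no decomposition can have width below 3. Hence tw(G) = 3 exactly.

Treewidth 3.
One optimal decomposition is:
Bags: B1 = {a, b, c, e}  B2 = {a, b, e, h}  B3 = {a, b, e, f}  B4 = {b, d, e, h}  B5 = {b, e, g, h}
Tree: B1–B2, B1–B3, B2–B4, B2–B5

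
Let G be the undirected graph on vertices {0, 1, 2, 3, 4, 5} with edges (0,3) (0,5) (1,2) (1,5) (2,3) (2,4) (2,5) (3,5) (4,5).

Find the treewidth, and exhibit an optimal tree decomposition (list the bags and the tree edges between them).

Treewidth 2.
One optimal decomposition is:
Bags: B1 = {2, 4, 5}  B2 = {2, 3, 5}  B3 = {1, 2, 5}  B4 = {0, 3, 5}
Tree: B1–B2, B2–B3, B2–B4

The largest bag has 3 vertices, giving width 2; this decomposition certifies tw(G) ≤ 2. Conversely, {0, 3, 5} is a clique of size 3, and the vertices of any clique must share a bag in every tree decomposition; so some bag has ≥ 3 vertices and tw(G) ≥ 2. Therefore the treewidth is 2.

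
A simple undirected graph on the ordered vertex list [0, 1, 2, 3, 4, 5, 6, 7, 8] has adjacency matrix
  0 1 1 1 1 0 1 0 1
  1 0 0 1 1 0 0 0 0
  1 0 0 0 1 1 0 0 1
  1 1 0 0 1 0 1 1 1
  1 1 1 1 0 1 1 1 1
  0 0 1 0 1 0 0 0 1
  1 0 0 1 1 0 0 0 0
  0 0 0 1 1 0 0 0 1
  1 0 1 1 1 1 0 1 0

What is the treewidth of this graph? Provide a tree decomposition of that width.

Treewidth 3.
Bags: B1 = {0, 3, 4, 8}  B2 = {0, 1, 3, 4}  B3 = {0, 2, 4, 8}  B4 = {3, 4, 7, 8}  B5 = {2, 4, 5, 8}  B6 = {0, 3, 4, 6}
Tree: B1–B2, B1–B3, B1–B4, B3–B5, B1–B6

Every bag has size at most 4, so the width is 4 − 1 = 3 and tw(G) ≤ 3. Conversely, {0, 2, 4, 8} is a clique of size 4, and the vertices of any clique must share a bag in every tree decomposition; so some bag has ≥ 4 vertices and tw(G) ≥ 3. Therefore the treewidth is 3.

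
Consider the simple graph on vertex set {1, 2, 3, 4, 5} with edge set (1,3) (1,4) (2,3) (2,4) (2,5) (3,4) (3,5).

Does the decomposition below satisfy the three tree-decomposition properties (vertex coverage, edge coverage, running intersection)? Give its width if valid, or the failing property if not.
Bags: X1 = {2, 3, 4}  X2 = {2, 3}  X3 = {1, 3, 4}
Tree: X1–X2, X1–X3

No — vertex 5 appears in no bag.

A tree decomposition must satisfy three properties: every vertex lies in some bag; for every edge, both endpoints lie together in some bag; and for every vertex, the bags containing it form a connected subtree. Here vertex 5 appears in no bag, so the decomposition is invalid.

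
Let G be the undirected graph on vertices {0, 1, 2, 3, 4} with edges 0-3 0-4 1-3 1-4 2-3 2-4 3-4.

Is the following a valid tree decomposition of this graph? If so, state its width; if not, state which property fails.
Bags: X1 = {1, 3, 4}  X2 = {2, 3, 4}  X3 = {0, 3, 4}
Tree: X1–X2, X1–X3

Every vertex of G appears in some bag (union = {0, 1, 2, 3, 4}); every edge is covered by a bag; and for each vertex v the set of bags containing v is connected in the bag tree. The decomposition is therefore valid. The largest bag has 3 vertices, so the width is 2.

Yes; width 2.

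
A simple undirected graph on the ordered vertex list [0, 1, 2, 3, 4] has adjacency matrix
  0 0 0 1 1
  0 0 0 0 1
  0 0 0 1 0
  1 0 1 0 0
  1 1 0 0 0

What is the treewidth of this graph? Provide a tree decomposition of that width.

Every bag has size at most 2, so the width is 2 − 1 = 1 and tw(G) ≤ 1. Since G has at least one edge (e.g. 4–1), it is not an edgeless graph, so tw(G) ≥ 1. The upper and lower bounds meet at 1, so that is the treewidth.

Treewidth 1.
One optimal decomposition is:
Bags: B1 = {1, 4}  B2 = {0, 4}  B3 = {0, 3}  B4 = {2, 3}
Tree: B1–B2, B2–B3, B3–B4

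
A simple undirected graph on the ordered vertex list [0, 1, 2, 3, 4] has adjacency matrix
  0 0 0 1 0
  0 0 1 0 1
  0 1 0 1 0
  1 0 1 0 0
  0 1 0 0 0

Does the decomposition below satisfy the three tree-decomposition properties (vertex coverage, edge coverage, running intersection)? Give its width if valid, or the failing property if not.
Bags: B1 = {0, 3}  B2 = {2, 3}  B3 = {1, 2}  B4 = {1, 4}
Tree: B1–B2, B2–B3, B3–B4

Yes; width 1.

Every vertex of G appears in some bag (union = {0, 1, 2, 3, 4}); every edge is covered by a bag; and for each vertex v the set of bags containing v is connected in the bag tree. The decomposition is therefore valid. The largest bag has 2 vertices, so the width is 1.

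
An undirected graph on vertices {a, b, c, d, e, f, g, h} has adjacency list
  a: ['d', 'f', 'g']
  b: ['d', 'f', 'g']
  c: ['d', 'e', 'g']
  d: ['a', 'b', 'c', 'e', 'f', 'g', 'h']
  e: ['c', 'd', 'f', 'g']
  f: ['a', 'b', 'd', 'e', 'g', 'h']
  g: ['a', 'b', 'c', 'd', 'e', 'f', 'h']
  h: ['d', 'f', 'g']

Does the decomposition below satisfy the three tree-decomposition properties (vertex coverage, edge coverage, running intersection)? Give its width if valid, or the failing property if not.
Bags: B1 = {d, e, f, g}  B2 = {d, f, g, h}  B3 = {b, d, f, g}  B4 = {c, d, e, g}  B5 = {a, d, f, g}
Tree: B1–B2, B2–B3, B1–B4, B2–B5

Vertex coverage: the bags together contain {a, b, c, d, e, f, g, h}, the full vertex set. Edge coverage: each edge of G has both endpoints in at least one bag. Running intersection: for every vertex, the bags containing it form a connected subtree. All three properties hold, so this is a valid tree decomposition of width max|bag| − 1 = 3, and hence tw(G) ≤ 3.

Yes; width 3.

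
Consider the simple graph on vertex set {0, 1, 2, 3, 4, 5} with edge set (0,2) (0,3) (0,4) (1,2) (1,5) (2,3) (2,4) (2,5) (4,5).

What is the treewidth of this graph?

2

A width-2 tree decomposition is:
Bags: B1 = {0, 2, 4}  B2 = {2, 4, 5}  B3 = {0, 2, 3}  B4 = {1, 2, 5}
Tree: B1–B2, B1–B3, B2–B4
The largest bag has 3 vertices, giving width 2; this decomposition certifies tw(G) ≤ 2. On the other hand G contains the 3-clique {0, 2, 3}. A clique must lie in a single bag of any decomposition, so no decomposition can have width below 2. The upper and lower bounds meet at 2, so that is the treewidth.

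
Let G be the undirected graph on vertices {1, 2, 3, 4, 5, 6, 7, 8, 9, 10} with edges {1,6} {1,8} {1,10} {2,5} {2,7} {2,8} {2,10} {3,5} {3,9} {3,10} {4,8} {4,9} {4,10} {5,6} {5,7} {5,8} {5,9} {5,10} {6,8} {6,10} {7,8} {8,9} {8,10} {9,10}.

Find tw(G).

3

A width-3 tree decomposition is:
Bags: B1 = {5, 6, 8, 10}  B2 = {2, 5, 8, 10}  B3 = {1, 6, 8, 10}  B4 = {5, 8, 9, 10}  B5 = {3, 5, 9, 10}  B6 = {2, 5, 7, 8}  B7 = {4, 8, 9, 10}
Tree: B1–B2, B1–B3, B2–B4, B4–B5, B2–B6, B4–B7
The largest bag has 4 vertices, giving width 3; this decomposition certifies tw(G) ≤ 3. On the other hand G contains the 4-clique {1, 6, 8, 10}. A clique must lie in a single bag of any decomposition, so no decomposition can have width below 3. Therefore the treewidth is 3.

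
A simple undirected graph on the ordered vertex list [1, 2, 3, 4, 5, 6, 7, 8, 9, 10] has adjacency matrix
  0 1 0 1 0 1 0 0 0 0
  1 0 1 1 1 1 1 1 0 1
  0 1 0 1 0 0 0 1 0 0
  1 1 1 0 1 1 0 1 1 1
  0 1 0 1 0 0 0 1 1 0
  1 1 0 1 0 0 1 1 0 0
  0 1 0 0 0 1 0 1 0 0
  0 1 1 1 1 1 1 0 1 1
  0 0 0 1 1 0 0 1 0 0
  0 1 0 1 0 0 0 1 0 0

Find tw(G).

3

A width-3 tree decomposition is:
Bags: B1 = {2, 4, 6, 8}  B2 = {2, 6, 7, 8}  B3 = {2, 3, 4, 8}  B4 = {1, 2, 4, 6}  B5 = {2, 4, 5, 8}  B6 = {4, 5, 8, 9}  B7 = {2, 4, 8, 10}
Tree: B1–B2, B1–B3, B1–B4, B1–B5, B5–B6, B5–B7
Every bag has size at most 4, so the width is 4 − 1 = 3 and tw(G) ≤ 3. For the lower bound, the 4 vertices {4, 5, 8, 9} are pairwise adjacent, and any tree decomposition puts a clique entirely inside one bag — forcing width ≥ 3. Combining the bounds, tw(G) = 3.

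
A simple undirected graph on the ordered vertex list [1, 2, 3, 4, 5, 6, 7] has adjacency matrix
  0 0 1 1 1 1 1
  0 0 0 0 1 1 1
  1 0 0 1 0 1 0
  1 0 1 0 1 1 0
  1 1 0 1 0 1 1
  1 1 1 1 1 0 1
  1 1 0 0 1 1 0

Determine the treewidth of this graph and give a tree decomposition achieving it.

The largest bag has 4 vertices, giving width 3; this decomposition certifies tw(G) ≤ 3. For the lower bound, the 4 vertices {1, 3, 4, 6} are pairwise adjacent, and any tree decomposition puts a clique entirely inside one bag — forcing width ≥ 3. Hence tw(G) = 3 exactly.

Treewidth 3.
One optimal decomposition is:
Bags: B1 = {1, 4, 5, 6}  B2 = {1, 5, 6, 7}  B3 = {1, 3, 4, 6}  B4 = {2, 5, 6, 7}
Tree: B1–B2, B1–B3, B2–B4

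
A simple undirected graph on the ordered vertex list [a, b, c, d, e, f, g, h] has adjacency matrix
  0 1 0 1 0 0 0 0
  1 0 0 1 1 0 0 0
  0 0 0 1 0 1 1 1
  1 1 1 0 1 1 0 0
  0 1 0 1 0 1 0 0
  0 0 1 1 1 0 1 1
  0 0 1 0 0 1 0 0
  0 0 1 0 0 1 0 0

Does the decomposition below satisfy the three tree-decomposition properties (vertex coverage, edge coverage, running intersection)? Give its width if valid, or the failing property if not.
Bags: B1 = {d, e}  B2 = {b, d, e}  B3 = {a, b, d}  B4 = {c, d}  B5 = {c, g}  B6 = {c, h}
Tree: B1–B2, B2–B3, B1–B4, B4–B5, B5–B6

A tree decomposition must satisfy three properties: every vertex lies in some bag; for every edge, both endpoints lie together in some bag; and for every vertex, the bags containing it form a connected subtree. Here vertex f appears in no bag, so the decomposition is invalid.

No — vertex f appears in no bag.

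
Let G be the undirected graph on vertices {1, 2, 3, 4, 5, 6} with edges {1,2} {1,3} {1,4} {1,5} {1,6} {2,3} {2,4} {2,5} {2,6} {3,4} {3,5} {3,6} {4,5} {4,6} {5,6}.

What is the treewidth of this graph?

A width-5 tree decomposition is:
Bags: B1 = {1, 2, 3, 4, 5, 6}
Tree: (single bag)
With just one bag of size 6, the width is 6 − 1 = 5, so tw(G) ≤ 5. Conversely, {1, 2, 3, 4, 5, 6} is a clique of size 6, and the vertices of any clique must share a bag in every tree decomposition; so some bag has ≥ 6 vertices and tw(G) ≥ 5. Therefore the treewidth is 5.

5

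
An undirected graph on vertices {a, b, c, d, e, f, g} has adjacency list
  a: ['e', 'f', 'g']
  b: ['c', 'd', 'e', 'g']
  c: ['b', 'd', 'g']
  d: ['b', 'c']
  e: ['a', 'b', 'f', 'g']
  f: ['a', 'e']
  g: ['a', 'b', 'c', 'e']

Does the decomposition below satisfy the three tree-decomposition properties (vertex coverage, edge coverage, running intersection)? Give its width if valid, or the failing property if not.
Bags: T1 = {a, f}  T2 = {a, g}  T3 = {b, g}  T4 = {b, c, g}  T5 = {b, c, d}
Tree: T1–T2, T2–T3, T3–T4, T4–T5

A tree decomposition must satisfy three properties: every vertex lies in some bag; for every edge, both endpoints lie together in some bag; and for every vertex, the bags containing it form a connected subtree. Here vertex e appears in no bag, so the decomposition is invalid.

No — vertex e appears in no bag.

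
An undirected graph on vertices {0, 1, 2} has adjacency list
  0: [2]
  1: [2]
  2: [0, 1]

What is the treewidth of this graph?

A width-1 tree decomposition is:
Bags: B1 = {0, 2}  B2 = {1, 2}
Tree: B1–B2
The largest bag has 2 vertices, giving width 1; this decomposition certifies tw(G) ≤ 1. Since G has at least one edge (e.g. 2–0), it is not an edgeless graph, so tw(G) ≥ 1. Combining the bounds, tw(G) = 1.

1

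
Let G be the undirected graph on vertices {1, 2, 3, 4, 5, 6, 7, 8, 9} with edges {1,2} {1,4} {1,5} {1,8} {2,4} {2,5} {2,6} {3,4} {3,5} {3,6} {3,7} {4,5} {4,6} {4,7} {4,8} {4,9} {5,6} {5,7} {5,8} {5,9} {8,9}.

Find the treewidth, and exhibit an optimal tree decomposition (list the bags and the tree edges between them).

Treewidth 3.
Bags: B1 = {2, 4, 5, 6}  B2 = {3, 4, 5, 6}  B3 = {1, 2, 4, 5}  B4 = {3, 4, 5, 7}  B5 = {1, 4, 5, 8}  B6 = {4, 5, 8, 9}
Tree: B1–B2, B1–B3, B2–B4, B3–B5, B5–B6

The largest bag has 4 vertices, giving width 3; this decomposition certifies tw(G) ≤ 3. Conversely, {1, 4, 5, 8} is a clique of size 4, and the vertices of any clique must share a bag in every tree decomposition; so some bag has ≥ 4 vertices and tw(G) ≥ 3. Therefore the treewidth is 3.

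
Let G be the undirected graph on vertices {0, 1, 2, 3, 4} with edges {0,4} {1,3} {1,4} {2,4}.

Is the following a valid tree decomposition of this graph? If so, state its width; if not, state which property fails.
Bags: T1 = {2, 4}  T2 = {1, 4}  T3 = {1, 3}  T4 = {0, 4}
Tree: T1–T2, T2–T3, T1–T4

Yes; width 1.

Checking the three conditions: (i) the bags cover all of {0, 1, 2, 3, 4}; (ii) for each edge, some bag contains both endpoints; (iii) the bags containing any fixed vertex form a subtree. All hold, so the decomposition is valid with width 2 − 1 = 1.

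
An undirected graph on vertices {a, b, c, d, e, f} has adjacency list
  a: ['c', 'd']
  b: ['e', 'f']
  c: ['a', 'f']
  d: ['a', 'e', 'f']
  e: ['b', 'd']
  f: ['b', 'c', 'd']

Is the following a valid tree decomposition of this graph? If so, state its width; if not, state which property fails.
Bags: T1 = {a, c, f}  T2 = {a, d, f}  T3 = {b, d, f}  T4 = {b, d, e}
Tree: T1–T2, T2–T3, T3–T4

Vertex coverage: the bags together contain {a, b, c, d, e, f}, the full vertex set. Edge coverage: each edge of G has both endpoints in at least one bag. Running intersection: for every vertex, the bags containing it form a connected subtree. All three properties hold, so this is a valid tree decomposition of width max|bag| − 1 = 2, and hence tw(G) ≤ 2.

Yes; width 2.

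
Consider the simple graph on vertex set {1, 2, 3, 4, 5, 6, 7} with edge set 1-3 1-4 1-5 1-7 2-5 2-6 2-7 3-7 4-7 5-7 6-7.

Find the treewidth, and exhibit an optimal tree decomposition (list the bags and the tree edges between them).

Every bag has size at most 3, so the width is 3 − 1 = 2 and tw(G) ≤ 2. For the lower bound, the 3 vertices {1, 3, 7} are pairwise adjacent, and any tree decomposition puts a clique entirely inside one bag — forcing width ≥ 2. Therefore the treewidth is 2.

Treewidth 2.
One optimal decomposition is:
Bags: B1 = {2, 5, 7}  B2 = {1, 5, 7}  B3 = {1, 4, 7}  B4 = {2, 6, 7}  B5 = {1, 3, 7}
Tree: B1–B2, B2–B3, B1–B4, B3–B5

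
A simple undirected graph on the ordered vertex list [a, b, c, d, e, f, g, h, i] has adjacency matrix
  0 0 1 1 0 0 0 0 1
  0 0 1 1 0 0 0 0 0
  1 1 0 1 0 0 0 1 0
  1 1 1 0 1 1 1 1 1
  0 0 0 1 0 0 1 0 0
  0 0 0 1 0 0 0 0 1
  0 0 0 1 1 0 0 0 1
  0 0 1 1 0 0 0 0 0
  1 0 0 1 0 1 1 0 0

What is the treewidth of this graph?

2

A width-2 tree decomposition is:
Bags: B1 = {d, g, i}  B2 = {a, d, i}  B3 = {a, c, d}  B4 = {d, e, g}  B5 = {d, f, i}  B6 = {b, c, d}  B7 = {c, d, h}
Tree: B1–B2, B2–B3, B1–B4, B2–B5, B3–B6, B6–B7
The largest bag has 3 vertices, giving width 2; this decomposition certifies tw(G) ≤ 2. Conversely, {c, d, h} is a clique of size 3, and the vertices of any clique must share a bag in every tree decomposition; so some bag has ≥ 3 vertices and tw(G) ≥ 2. Combining the bounds, tw(G) = 2.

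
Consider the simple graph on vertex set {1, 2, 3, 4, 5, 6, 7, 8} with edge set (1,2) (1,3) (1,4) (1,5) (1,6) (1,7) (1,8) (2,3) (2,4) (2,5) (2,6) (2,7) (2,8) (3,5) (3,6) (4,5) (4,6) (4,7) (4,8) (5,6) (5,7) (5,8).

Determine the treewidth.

A width-4 tree decomposition is:
Bags: B1 = {1, 2, 4, 5, 7}  B2 = {1, 2, 4, 5, 8}  B3 = {1, 2, 4, 5, 6}  B4 = {1, 2, 3, 5, 6}
Tree: B1–B2, B1–B3, B3–B4
The largest bag has 5 vertices, giving width 4; this decomposition certifies tw(G) ≤ 4. Conversely, {1, 2, 3, 5, 6} is a clique of size 5, and the vertices of any clique must share a bag in every tree decomposition; so some bag has ≥ 5 vertices and tw(G) ≥ 4. The upper and lower bounds meet at 4, so that is the treewidth.

4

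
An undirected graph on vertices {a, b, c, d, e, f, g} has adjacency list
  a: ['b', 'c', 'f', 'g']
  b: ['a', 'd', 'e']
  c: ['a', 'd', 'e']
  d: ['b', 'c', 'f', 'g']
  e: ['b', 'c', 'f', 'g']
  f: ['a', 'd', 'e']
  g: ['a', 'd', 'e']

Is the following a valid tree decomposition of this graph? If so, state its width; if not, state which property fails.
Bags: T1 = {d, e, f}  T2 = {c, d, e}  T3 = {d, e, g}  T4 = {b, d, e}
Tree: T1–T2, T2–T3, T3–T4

No — vertex a appears in no bag.

A tree decomposition must satisfy three properties: every vertex lies in some bag; for every edge, both endpoints lie together in some bag; and for every vertex, the bags containing it form a connected subtree. Here vertex a appears in no bag, so the decomposition is invalid.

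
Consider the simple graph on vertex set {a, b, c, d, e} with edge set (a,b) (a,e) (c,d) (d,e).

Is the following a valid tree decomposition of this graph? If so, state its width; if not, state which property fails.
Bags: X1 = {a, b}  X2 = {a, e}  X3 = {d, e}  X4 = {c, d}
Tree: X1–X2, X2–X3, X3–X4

Every vertex of G appears in some bag (union = {a, b, c, d, e}); every edge is covered by a bag; and for each vertex v the set of bags containing v is connected in the bag tree. The decomposition is therefore valid. The largest bag has 2 vertices, so the width is 1.

Yes; width 1.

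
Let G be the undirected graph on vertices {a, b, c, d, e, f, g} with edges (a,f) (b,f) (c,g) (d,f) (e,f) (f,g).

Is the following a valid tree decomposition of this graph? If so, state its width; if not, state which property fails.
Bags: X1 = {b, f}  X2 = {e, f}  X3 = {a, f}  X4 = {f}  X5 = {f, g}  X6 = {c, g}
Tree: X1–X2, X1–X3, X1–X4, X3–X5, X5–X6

A tree decomposition must satisfy three properties: every vertex lies in some bag; for every edge, both endpoints lie together in some bag; and for every vertex, the bags containing it form a connected subtree. Here vertex d appears in no bag, so the decomposition is invalid.

No — vertex d appears in no bag.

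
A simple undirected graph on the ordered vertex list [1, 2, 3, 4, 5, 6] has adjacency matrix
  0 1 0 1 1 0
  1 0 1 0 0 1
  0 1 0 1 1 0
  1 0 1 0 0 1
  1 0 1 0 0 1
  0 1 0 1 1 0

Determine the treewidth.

A width-3 tree decomposition is:
Bags: B1 = {1, 2, 4, 5}  B2 = {2, 4, 5, 6}  B3 = {2, 3, 4, 5}
Tree: B1–B2, B2–B3
The largest bag has 4 vertices, giving width 3; this decomposition certifies tw(G) ≤ 3. For the lower bound: the 4 vertex sets {1,2}, {5,6}, {4}, {3} are disjoint, each induces a connected subgraph, and every pair is joined by at least one edge of G. Contracting each set to a single vertex therefore yields K_{4} as a minor, and since treewidth is minor-monotone, tw(G) ≥ tw(K_{4}) = 3. Therefore the treewidth is 3.

3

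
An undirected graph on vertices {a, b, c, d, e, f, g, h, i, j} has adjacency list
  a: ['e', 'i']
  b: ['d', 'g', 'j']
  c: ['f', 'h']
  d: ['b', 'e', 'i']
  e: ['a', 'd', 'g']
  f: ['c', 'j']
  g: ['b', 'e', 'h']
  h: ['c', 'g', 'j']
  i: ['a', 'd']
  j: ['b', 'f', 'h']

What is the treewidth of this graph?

2

A width-2 tree decomposition is:
Bags: B1 = {c, f, h}  B2 = {f, h, j}  B3 = {g, h, j}  B4 = {b, g, j}  B5 = {b, e, g}  B6 = {b, d, e}  B7 = {a, d, e}  B8 = {a, d, i}
Tree: B1–B2, B2–B3, B3–B4, B4–B5, B5–B6, B6–B7, B7–B8
Every bag has size at most 3, so the width is 3 − 1 = 2 and tw(G) ≤ 2. The edges c–f–j–h–c form a cycle, so G is not a tree and its treewidth is at least 2. Combining the bounds, tw(G) = 2.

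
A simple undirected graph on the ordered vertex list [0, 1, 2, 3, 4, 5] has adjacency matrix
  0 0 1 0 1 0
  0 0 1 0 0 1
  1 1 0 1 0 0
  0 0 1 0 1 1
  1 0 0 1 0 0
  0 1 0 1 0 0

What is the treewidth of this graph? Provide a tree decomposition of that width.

Every bag has size at most 3, so the width is 3 − 1 = 2 and tw(G) ≤ 2. Since 0–4–3–2–0 is a cycle in G, G is not acyclic. Forests are exactly the graphs of treewidth ≤ 1, so tw(G) ≥ 2. Combining the bounds, tw(G) = 2.

Treewidth 2.
Bags: B1 = {0, 2, 4}  B2 = {2, 3, 4}  B3 = {1, 2, 3}  B4 = {1, 3, 5}
Tree: B1–B2, B2–B3, B3–B4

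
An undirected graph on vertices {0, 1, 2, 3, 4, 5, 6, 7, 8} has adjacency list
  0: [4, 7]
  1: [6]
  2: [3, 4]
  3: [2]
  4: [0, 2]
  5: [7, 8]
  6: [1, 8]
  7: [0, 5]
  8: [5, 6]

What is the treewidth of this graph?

A width-1 tree decomposition is:
Bags: B1 = {1, 6}  B2 = {6, 8}  B3 = {5, 8}  B4 = {5, 7}  B5 = {0, 7}  B6 = {0, 4}  B7 = {2, 4}  B8 = {2, 3}
Tree: B1–B2, B2–B3, B3–B4, B4–B5, B5–B6, B6–B7, B7–B8
Each bag holds 2 vertices, so the decomposition has width 1, which upper-bounds the treewidth. Any graph with an edge has treewidth ≥ 1, and G has the edge 1–6. Therefore the treewidth is 1.

1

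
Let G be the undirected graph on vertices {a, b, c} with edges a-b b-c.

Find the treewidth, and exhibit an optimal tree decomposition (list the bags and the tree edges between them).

The largest bag has 2 vertices, giving width 1; this decomposition certifies tw(G) ≤ 1. G has an edge, so its treewidth is at least 1. Hence tw(G) = 1 exactly.

Treewidth 1.
One optimal decomposition is:
Bags: B1 = {b, c}  B2 = {a, b}
Tree: B1–B2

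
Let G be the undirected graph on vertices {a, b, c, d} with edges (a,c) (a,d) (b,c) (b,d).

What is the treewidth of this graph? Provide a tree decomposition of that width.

Treewidth 2.
Bags: B1 = {a, b, d}  B2 = {a, b, c}
Tree: B1–B2

Every bag has size at most 3, so the width is 3 − 1 = 2 and tw(G) ≤ 2. For the lower bound, G contains the cycle b–d–a–c–b, so G is not a forest; only forests have treewidth ≤ 1, hence tw(G) ≥ 2. Combining the bounds, tw(G) = 2.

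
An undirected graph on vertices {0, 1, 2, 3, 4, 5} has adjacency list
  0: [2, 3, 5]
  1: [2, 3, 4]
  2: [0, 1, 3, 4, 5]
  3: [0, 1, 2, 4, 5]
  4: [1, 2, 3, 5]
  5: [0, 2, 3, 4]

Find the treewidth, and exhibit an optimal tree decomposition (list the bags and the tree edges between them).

The largest bag has 4 vertices, giving width 3; this decomposition certifies tw(G) ≤ 3. On the other hand G contains the 4-clique {0, 2, 3, 5}. A clique must lie in a single bag of any decomposition, so no decomposition can have width below 3. The upper and lower bounds meet at 3, so that is the treewidth.

Treewidth 3.
One optimal decomposition is:
Bags: B1 = {2, 3, 4, 5}  B2 = {0, 2, 3, 5}  B3 = {1, 2, 3, 4}
Tree: B1–B2, B1–B3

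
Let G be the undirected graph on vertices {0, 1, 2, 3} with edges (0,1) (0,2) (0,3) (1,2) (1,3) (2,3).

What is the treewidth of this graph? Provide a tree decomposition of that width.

Treewidth 3.
Bags: B1 = {0, 1, 2, 3}
Tree: (single bag)

With just one bag of size 4, the width is 4 − 1 = 3, so tw(G) ≤ 3. Conversely, {0, 1, 2, 3} is a clique of size 4, and the vertices of any clique must share a bag in every tree decomposition; so some bag has ≥ 4 vertices and tw(G) ≥ 3. Hence tw(G) = 3 exactly.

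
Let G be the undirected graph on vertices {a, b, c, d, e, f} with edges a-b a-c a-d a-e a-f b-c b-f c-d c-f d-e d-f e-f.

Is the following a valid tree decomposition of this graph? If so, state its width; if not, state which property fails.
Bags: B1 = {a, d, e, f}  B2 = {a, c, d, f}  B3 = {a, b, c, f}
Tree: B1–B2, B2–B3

Vertex coverage: the bags together contain {a, b, c, d, e, f}, the full vertex set. Edge coverage: each edge of G has both endpoints in at least one bag. Running intersection: for every vertex, the bags containing it form a connected subtree. All three properties hold, so this is a valid tree decomposition of width max|bag| − 1 = 3, and hence tw(G) ≤ 3.

Yes; width 3.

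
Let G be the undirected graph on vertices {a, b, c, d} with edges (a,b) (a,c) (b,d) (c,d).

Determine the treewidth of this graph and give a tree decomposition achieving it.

Treewidth 2.
One such decomposition:
Bags: B1 = {b, c, d}  B2 = {a, b, c}
Tree: B1–B2

The largest bag has 3 vertices, giving width 2; this decomposition certifies tw(G) ≤ 2. For the lower bound, G contains the cycle c–d–b–a–c, so G is not a forest; only forests have treewidth ≤ 1, hence tw(G) ≥ 2. Hence tw(G) = 2 exactly.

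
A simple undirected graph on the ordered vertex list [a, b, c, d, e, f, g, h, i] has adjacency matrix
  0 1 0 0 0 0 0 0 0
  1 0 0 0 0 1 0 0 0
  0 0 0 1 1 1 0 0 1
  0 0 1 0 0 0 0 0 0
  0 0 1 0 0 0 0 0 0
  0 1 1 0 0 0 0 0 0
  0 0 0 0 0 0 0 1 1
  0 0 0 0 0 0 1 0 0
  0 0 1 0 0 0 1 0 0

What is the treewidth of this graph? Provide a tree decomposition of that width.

Treewidth 1.
One such decomposition:
Bags: B1 = {c, f}  B2 = {c, i}  B3 = {g, i}  B4 = {g, h}  B5 = {c, e}  B6 = {b, f}  B7 = {a, b}  B8 = {c, d}
Tree: B1–B2, B2–B3, B3–B4, B2–B5, B1–B6, B6–B7, B1–B8

Every bag has size at most 2, so the width is 2 − 1 = 1 and tw(G) ≤ 1. Any graph with an edge has treewidth ≥ 1, and G has the edge c–f. The upper and lower bounds meet at 1, so that is the treewidth.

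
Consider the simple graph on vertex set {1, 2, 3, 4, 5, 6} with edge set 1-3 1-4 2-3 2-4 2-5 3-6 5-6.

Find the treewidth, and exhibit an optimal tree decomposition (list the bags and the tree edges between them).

Every bag has size at most 3, so the width is 3 − 1 = 2 and tw(G) ≤ 2. The edges 5–6–3–2–5 form a cycle, so G is not a tree and its treewidth is at least 2. Hence tw(G) = 2 exactly.

Treewidth 2.
One optimal decomposition is:
Bags: B1 = {2, 5, 6}  B2 = {2, 3, 6}  B3 = {2, 3, 4}  B4 = {1, 3, 4}
Tree: B1–B2, B2–B3, B3–B4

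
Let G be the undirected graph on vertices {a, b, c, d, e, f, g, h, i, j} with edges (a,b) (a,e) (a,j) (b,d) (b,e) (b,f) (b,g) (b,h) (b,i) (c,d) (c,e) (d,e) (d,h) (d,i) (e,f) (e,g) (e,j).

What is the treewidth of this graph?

A width-2 tree decomposition is:
Bags: B1 = {b, d, e}  B2 = {a, b, e}  B3 = {b, d, i}  B4 = {b, e, g}  B5 = {b, e, f}  B6 = {a, e, j}  B7 = {c, d, e}  B8 = {b, d, h}
Tree: B1–B2, B1–B3, B1–B4, B1–B5, B2–B6, B1–B7, B3–B8
Every bag has size at most 3, so the width is 3 − 1 = 2 and tw(G) ≤ 2. Conversely, {a, e, j} is a clique of size 3, and the vertices of any clique must share a bag in every tree decomposition; so some bag has ≥ 3 vertices and tw(G) ≥ 2. The upper and lower bounds meet at 2, so that is the treewidth.

2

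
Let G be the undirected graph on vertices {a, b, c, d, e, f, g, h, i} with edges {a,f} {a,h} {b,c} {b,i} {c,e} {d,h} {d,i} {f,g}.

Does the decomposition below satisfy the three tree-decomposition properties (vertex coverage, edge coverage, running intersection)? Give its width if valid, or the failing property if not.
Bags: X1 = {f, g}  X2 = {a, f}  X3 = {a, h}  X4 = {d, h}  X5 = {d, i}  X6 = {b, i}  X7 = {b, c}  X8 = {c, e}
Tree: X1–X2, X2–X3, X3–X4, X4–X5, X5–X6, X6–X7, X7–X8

Every vertex of G appears in some bag (union = {a, b, c, d, e, f, g, h, i}); every edge is covered by a bag; and for each vertex v the set of bags containing v is connected in the bag tree. The decomposition is therefore valid. The largest bag has 2 vertices, so the width is 1.

Yes; width 1.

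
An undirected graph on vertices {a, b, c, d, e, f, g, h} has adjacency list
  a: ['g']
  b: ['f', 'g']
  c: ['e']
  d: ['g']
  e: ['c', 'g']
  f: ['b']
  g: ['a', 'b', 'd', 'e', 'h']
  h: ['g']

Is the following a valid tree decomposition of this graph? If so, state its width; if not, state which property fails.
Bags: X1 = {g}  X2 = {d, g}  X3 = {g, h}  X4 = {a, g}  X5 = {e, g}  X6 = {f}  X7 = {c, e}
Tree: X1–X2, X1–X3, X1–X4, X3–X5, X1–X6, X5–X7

A tree decomposition must satisfy three properties: every vertex lies in some bag; for every edge, both endpoints lie together in some bag; and for every vertex, the bags containing it form a connected subtree. Here vertex b appears in no bag, so the decomposition is invalid.

No — vertex b appears in no bag.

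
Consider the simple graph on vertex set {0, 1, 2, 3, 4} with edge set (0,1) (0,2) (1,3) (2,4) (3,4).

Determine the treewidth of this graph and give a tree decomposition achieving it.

Treewidth 2.
One such decomposition:
Bags: B1 = {0, 1, 3}  B2 = {0, 3, 4}  B3 = {0, 2, 4}
Tree: B1–B2, B2–B3

The largest bag has 3 vertices, giving width 2; this decomposition certifies tw(G) ≤ 2. Since 0–1–3–4–2–0 is a cycle in G, G is not acyclic. Forests are exactly the graphs of treewidth ≤ 1, so tw(G) ≥ 2. Therefore the treewidth is 2.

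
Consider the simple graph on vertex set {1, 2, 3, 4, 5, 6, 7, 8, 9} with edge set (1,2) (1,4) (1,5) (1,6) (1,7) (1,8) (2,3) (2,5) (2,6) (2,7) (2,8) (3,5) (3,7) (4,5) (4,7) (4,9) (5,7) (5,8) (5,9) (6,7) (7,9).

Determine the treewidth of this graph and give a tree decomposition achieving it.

Each bag holds 4 vertices, so the decomposition has width 3, which upper-bounds the treewidth. For the lower bound, the 4 vertices {1, 2, 5, 8} are pairwise adjacent, and any tree decomposition puts a clique entirely inside one bag — forcing width ≥ 3. The upper and lower bounds meet at 3, so that is the treewidth.

Treewidth 3.
One optimal decomposition is:
Bags: B1 = {1, 2, 5, 7}  B2 = {1, 4, 5, 7}  B3 = {1, 2, 5, 8}  B4 = {2, 3, 5, 7}  B5 = {4, 5, 7, 9}  B6 = {1, 2, 6, 7}
Tree: B1–B2, B1–B3, B1–B4, B2–B5, B1–B6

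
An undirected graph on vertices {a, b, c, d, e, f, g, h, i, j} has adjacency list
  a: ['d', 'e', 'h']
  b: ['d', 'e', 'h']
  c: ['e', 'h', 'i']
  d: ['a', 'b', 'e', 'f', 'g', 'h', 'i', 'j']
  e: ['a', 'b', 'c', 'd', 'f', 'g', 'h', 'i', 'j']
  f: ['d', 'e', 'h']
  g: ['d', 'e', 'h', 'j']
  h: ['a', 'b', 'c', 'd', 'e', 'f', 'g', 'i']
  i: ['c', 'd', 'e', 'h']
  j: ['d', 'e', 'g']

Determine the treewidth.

3

A width-3 tree decomposition is:
Bags: B1 = {a, d, e, h}  B2 = {d, e, g, h}  B3 = {d, e, h, i}  B4 = {d, e, g, j}  B5 = {c, e, h, i}  B6 = {b, d, e, h}  B7 = {d, e, f, h}
Tree: B1–B2, B2–B3, B2–B4, B3–B5, B3–B6, B3–B7
Every bag has size at most 4, so the width is 4 − 1 = 3 and tw(G) ≤ 3. For the lower bound, the 4 vertices {d, e, g, j} are pairwise adjacent, and any tree decomposition puts a clique entirely inside one bag — forcing width ≥ 3. Combining the bounds, tw(G) = 3.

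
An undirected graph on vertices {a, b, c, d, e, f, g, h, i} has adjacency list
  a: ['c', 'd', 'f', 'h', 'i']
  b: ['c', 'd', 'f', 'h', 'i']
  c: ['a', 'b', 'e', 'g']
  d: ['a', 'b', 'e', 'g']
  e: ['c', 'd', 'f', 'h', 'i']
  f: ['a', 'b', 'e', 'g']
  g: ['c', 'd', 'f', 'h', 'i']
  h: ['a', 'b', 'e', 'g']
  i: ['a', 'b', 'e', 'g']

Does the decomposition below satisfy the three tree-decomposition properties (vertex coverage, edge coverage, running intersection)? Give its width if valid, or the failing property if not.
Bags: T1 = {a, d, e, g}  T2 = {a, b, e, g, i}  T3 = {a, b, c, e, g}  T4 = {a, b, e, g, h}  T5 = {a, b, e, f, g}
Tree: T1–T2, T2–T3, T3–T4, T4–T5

A tree decomposition must satisfy three properties: every vertex lies in some bag; for every edge, both endpoints lie together in some bag; and for every vertex, the bags containing it form a connected subtree. Here edge (b,d) lies in no bag, so the decomposition is invalid.

No — edge (b,d) lies in no bag.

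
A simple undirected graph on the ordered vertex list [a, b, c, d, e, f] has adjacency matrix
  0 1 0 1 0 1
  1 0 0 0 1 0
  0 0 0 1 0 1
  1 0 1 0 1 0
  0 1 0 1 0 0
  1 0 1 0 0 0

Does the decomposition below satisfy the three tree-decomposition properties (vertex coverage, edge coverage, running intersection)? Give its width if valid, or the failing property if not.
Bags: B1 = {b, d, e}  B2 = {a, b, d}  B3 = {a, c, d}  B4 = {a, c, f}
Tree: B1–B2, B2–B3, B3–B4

Every vertex of G appears in some bag (union = {a, b, c, d, e, f}); every edge is covered by a bag; and for each vertex v the set of bags containing v is connected in the bag tree. The decomposition is therefore valid. The largest bag has 3 vertices, so the width is 2.

Yes; width 2.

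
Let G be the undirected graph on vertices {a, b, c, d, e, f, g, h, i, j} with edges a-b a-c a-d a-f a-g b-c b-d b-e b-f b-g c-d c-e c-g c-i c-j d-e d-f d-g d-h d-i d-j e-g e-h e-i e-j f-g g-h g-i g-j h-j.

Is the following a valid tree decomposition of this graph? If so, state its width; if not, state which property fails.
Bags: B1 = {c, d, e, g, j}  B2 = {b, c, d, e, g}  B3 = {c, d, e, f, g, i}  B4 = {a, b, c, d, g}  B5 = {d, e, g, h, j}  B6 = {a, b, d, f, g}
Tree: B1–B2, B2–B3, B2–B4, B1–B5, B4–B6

A tree decomposition must satisfy three properties: every vertex lies in some bag; for every edge, both endpoints lie together in some bag; and for every vertex, the bags containing it form a connected subtree. Here bags containing vertex f are not connected in the tree, so the decomposition is invalid.

No — bags containing vertex f are not connected in the tree.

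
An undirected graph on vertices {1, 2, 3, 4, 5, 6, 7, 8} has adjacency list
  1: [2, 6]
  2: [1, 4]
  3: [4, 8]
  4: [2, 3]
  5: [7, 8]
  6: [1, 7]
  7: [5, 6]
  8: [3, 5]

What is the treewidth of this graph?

2

A width-2 tree decomposition is:
Bags: B1 = {3, 5, 8}  B2 = {3, 4, 5}  B3 = {2, 4, 5}  B4 = {1, 2, 5}  B5 = {1, 5, 6}  B6 = {5, 6, 7}
Tree: B1–B2, B2–B3, B3–B4, B4–B5, B5–B6
Each bag holds 3 vertices, so the decomposition has width 2, which upper-bounds the treewidth. For the lower bound, G contains the cycle 5–8–3–4–2–1–6–7–5, so G is not a forest; only forests have treewidth ≤ 1, hence tw(G) ≥ 2. Therefore the treewidth is 2.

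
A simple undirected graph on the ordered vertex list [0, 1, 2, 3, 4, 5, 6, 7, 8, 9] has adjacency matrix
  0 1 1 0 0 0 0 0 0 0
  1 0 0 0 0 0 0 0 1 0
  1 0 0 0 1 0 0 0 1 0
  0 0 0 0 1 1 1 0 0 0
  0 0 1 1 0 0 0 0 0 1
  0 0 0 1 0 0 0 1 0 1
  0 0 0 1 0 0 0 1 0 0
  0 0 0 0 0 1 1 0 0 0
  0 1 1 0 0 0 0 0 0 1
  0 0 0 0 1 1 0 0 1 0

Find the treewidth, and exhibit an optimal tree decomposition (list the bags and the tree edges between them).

Treewidth 2.
One such decomposition:
Bags: B1 = {3, 6, 7}  B2 = {3, 5, 7}  B3 = {3, 4, 5}  B4 = {4, 5, 9}  B5 = {2, 4, 9}  B6 = {2, 8, 9}  B7 = {0, 2, 8}  B8 = {0, 1, 8}
Tree: B1–B2, B2–B3, B3–B4, B4–B5, B5–B6, B6–B7, B7–B8

The largest bag has 3 vertices, giving width 2; this decomposition certifies tw(G) ≤ 2. The edges 6–7–5–3–6 form a cycle, so G is not a tree and its treewidth is at least 2. The upper and lower bounds meet at 2, so that is the treewidth.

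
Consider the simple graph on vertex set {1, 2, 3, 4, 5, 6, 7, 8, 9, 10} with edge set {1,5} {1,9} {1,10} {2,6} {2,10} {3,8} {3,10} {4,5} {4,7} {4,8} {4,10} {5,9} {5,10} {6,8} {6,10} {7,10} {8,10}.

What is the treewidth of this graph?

2

A width-2 tree decomposition is:
Bags: B1 = {3, 8, 10}  B2 = {4, 8, 10}  B3 = {6, 8, 10}  B4 = {4, 7, 10}  B5 = {4, 5, 10}  B6 = {1, 5, 10}  B7 = {2, 6, 10}  B8 = {1, 5, 9}
Tree: B1–B2, B1–B3, B2–B4, B2–B5, B5–B6, B3–B7, B6–B8
The largest bag has 3 vertices, giving width 2; this decomposition certifies tw(G) ≤ 2. On the other hand G contains the 3-clique {1, 5, 9}. A clique must lie in a single bag of any decomposition, so no decomposition can have width below 2. Therefore the treewidth is 2.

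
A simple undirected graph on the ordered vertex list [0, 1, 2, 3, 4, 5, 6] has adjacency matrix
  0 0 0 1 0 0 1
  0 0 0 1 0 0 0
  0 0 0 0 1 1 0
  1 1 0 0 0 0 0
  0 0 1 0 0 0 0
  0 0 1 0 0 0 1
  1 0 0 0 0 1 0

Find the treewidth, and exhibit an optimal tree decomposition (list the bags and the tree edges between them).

Treewidth 1.
One such decomposition:
Bags: B1 = {2, 4}  B2 = {2, 5}  B3 = {5, 6}  B4 = {0, 6}  B5 = {0, 3}  B6 = {1, 3}
Tree: B1–B2, B2–B3, B3–B4, B4–B5, B5–B6

Each bag holds 2 vertices, so the decomposition has width 1, which upper-bounds the treewidth. G has an edge, so its treewidth is at least 1. The upper and lower bounds meet at 1, so that is the treewidth.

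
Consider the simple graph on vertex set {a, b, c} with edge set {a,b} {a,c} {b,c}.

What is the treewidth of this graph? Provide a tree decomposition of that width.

Treewidth 2.
One such decomposition:
Bags: B1 = {a, b, c}
Tree: (single bag)

A single bag containing all 3 vertices is trivially a valid decomposition of width 2. On the other hand G contains the 3-clique {a, b, c}. A clique must lie in a single bag of any decomposition, so no decomposition can have width below 2. The upper and lower bounds meet at 2, so that is the treewidth.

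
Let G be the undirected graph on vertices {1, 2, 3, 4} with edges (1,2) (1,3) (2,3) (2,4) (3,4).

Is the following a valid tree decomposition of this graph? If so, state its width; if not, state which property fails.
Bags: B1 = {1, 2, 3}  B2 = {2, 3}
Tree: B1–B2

A tree decomposition must satisfy three properties: every vertex lies in some bag; for every edge, both endpoints lie together in some bag; and for every vertex, the bags containing it form a connected subtree. Here vertex 4 appears in no bag, so the decomposition is invalid.

No — vertex 4 appears in no bag.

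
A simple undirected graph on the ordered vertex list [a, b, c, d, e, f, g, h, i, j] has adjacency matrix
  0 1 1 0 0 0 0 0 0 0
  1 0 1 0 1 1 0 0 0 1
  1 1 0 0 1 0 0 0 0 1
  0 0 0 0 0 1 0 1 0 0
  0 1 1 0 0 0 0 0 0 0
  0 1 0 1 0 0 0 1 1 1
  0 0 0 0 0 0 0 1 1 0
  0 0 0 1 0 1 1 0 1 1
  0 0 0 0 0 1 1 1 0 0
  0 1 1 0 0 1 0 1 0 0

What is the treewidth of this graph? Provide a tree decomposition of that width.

Treewidth 2.
One such decomposition:
Bags: B1 = {b, c, j}  B2 = {b, f, j}  B3 = {a, b, c}  B4 = {f, h, j}  B5 = {f, h, i}  B6 = {g, h, i}  B7 = {d, f, h}  B8 = {b, c, e}
Tree: B1–B2, B1–B3, B2–B4, B4–B5, B5–B6, B5–B7, B3–B8

Every bag has size at most 3, so the width is 3 − 1 = 2 and tw(G) ≤ 2. For the lower bound, the 3 vertices {d, f, h} are pairwise adjacent, and any tree decomposition puts a clique entirely inside one bag — forcing width ≥ 2. Hence tw(G) = 2 exactly.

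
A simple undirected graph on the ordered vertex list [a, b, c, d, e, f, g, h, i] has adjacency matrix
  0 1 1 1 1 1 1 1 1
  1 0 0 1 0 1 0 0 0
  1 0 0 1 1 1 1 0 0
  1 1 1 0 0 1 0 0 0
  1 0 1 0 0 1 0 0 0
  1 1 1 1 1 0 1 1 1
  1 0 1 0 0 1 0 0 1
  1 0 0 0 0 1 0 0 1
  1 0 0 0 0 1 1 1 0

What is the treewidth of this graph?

A width-3 tree decomposition is:
Bags: B1 = {a, c, d, f}  B2 = {a, c, f, g}  B3 = {a, f, g, i}  B4 = {a, b, d, f}  B5 = {a, c, e, f}  B6 = {a, f, h, i}
Tree: B1–B2, B2–B3, B1–B4, B2–B5, B3–B6
Every bag has size at most 4, so the width is 4 − 1 = 3 and tw(G) ≤ 3. On the other hand G contains the 4-clique {a, f, h, i}. A clique must lie in a single bag of any decomposition, so no decomposition can have width below 3. Combining the bounds, tw(G) = 3.

3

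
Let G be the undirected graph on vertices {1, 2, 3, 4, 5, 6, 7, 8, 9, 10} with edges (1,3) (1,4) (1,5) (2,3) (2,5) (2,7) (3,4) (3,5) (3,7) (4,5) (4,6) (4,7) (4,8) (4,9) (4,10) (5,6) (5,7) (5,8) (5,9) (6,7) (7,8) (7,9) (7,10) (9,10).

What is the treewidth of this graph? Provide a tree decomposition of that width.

Treewidth 3.
Bags: B1 = {4, 5, 7, 8}  B2 = {4, 5, 7, 9}  B3 = {4, 5, 6, 7}  B4 = {3, 4, 5, 7}  B5 = {4, 7, 9, 10}  B6 = {2, 3, 5, 7}  B7 = {1, 3, 4, 5}
Tree: B1–B2, B1–B3, B1–B4, B2–B5, B4–B6, B4–B7

Each bag holds 4 vertices, so the decomposition has width 3, which upper-bounds the treewidth. For the lower bound, the 4 vertices {2, 3, 5, 7} are pairwise adjacent, and any tree decomposition puts a clique entirely inside one bag — forcing width ≥ 3. Hence tw(G) = 3 exactly.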